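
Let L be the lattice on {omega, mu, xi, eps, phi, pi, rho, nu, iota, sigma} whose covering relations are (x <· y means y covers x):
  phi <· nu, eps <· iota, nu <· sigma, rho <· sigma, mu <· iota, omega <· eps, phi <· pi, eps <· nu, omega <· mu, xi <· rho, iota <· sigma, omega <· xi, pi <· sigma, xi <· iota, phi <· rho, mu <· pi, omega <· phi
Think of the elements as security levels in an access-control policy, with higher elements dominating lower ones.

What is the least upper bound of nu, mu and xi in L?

Common upper bounds of {nu, mu, xi}: sigma.
The least among these is sigma.

sigma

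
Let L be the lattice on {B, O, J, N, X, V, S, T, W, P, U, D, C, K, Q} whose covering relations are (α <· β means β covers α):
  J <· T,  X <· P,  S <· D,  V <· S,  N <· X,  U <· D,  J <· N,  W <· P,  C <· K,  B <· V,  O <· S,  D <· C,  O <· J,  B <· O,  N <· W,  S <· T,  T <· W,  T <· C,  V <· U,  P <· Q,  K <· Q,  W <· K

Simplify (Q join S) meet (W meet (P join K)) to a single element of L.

W

Q ∨ S = Q
P ∨ K = Q
W ∧ Q = W
Q ∧ W = W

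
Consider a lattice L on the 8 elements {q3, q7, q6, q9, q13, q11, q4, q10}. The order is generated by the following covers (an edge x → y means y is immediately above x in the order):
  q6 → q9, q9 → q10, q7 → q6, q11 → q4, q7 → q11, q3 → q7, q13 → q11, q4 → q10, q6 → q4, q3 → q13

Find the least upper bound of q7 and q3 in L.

q7

Common upper bounds of {q7, q3}: q10, q11, q4, q6, q7, q9.
The least among these is q7.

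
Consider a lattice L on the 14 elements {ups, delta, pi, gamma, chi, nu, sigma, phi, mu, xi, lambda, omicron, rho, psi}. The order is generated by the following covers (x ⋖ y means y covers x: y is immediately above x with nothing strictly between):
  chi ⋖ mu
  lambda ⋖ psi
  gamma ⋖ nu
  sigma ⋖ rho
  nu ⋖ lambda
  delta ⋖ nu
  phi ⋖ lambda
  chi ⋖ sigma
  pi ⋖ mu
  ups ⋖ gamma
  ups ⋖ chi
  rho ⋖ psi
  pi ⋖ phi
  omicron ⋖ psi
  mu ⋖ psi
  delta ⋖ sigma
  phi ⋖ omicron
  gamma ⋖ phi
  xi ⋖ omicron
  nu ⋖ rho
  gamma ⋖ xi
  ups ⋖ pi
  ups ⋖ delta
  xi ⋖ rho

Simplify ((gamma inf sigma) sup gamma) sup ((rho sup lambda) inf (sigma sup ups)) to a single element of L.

gamma ∧ sigma = ups
ups ∨ gamma = gamma
rho ∨ lambda = psi
sigma ∨ ups = sigma
psi ∧ sigma = sigma
gamma ∨ sigma = rho

rho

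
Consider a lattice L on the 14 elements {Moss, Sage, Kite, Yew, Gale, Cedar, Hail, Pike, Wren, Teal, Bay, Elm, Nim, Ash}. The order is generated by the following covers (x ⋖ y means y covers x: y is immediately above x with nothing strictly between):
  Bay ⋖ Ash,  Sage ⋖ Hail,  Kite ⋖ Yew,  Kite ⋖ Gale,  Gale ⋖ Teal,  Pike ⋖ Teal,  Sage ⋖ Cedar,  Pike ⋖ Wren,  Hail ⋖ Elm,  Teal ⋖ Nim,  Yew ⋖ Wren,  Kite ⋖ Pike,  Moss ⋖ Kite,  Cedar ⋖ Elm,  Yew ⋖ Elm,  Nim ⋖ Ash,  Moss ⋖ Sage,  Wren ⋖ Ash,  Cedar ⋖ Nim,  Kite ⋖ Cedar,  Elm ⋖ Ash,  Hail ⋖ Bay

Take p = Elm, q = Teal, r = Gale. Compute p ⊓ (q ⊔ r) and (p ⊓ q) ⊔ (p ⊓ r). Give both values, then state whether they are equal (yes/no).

Kite; Kite; yes

q ⊔ r = Teal, so p ⊓ (q ⊔ r) = Elm ⊓ Teal = Kite.
p ⊓ q = Kite and p ⊓ r = Kite, so (p ⊓ q) ⊔ (p ⊓ r) = Kite ⊔ Kite = Kite.
Equal: yes.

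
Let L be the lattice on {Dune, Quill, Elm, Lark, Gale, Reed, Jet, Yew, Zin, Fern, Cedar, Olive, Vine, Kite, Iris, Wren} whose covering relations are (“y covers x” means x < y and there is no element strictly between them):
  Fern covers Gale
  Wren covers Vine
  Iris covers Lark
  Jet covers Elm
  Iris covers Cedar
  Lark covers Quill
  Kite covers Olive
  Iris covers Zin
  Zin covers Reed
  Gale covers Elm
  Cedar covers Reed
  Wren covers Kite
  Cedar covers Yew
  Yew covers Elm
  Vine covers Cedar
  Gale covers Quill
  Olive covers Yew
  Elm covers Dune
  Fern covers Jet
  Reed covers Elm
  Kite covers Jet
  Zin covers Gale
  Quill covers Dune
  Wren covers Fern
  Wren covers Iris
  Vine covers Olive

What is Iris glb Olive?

Common lower bounds of {Iris, Olive}: Dune, Elm, Yew.
The greatest among these is Yew.

Yew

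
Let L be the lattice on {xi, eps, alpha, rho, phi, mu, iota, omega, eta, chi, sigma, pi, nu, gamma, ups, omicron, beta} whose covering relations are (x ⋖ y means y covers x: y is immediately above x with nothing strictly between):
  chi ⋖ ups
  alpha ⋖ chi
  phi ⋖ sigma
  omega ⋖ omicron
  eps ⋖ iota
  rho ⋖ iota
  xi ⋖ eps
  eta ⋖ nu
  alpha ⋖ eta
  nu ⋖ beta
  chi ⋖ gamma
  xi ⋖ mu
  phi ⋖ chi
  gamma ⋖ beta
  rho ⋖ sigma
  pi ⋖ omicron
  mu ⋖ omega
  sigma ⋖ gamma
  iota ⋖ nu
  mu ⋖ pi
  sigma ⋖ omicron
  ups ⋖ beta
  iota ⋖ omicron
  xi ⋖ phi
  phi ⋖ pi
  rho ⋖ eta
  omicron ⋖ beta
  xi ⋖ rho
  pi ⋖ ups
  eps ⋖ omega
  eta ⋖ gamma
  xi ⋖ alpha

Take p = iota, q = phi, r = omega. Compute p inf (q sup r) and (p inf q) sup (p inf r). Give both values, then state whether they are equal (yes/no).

q sup r = omicron, so p inf (q sup r) = iota inf omicron = iota.
p inf q = xi and p inf r = eps, so (p inf q) sup (p inf r) = xi sup eps = eps.
Equal: no.

iota; eps; no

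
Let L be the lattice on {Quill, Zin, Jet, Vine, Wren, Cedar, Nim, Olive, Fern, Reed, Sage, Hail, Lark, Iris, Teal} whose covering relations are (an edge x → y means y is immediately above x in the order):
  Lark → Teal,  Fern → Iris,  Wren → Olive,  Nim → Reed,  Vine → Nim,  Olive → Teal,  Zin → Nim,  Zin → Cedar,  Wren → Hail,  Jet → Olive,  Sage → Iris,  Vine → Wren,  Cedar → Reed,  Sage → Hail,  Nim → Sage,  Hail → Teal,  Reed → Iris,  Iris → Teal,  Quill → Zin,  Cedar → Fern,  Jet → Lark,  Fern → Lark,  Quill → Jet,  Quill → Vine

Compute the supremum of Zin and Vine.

Nim

Common upper bounds of {Zin, Vine}: Hail, Iris, Nim, Reed, Sage, Teal.
The least among these is Nim.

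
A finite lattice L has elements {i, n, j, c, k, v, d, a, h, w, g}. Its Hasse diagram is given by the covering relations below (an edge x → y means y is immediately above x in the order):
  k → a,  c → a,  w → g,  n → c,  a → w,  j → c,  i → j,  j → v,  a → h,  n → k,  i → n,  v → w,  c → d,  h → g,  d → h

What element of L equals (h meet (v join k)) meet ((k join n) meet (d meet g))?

v ∨ k = w
h ∧ w = a
k ∨ n = k
d ∧ g = d
k ∧ d = n
a ∧ n = n

n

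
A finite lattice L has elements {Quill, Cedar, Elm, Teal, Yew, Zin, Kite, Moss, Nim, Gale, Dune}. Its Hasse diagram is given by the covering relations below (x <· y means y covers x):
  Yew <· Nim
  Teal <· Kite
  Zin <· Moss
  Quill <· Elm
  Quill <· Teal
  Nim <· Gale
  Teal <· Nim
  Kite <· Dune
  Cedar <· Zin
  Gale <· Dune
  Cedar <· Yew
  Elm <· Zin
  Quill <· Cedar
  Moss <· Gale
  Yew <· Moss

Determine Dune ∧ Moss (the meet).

Common lower bounds of {Dune, Moss}: Cedar, Elm, Moss, Quill, Yew, Zin.
The greatest among these is Moss.

Moss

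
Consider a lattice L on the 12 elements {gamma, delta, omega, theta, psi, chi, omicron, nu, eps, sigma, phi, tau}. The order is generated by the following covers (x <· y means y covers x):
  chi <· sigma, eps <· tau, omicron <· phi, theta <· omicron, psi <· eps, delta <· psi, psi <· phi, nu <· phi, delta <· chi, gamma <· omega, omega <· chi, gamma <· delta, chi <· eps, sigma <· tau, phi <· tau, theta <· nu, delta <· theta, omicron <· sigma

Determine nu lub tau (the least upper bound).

tau

Common upper bounds of {nu, tau}: tau.
The least among these is tau.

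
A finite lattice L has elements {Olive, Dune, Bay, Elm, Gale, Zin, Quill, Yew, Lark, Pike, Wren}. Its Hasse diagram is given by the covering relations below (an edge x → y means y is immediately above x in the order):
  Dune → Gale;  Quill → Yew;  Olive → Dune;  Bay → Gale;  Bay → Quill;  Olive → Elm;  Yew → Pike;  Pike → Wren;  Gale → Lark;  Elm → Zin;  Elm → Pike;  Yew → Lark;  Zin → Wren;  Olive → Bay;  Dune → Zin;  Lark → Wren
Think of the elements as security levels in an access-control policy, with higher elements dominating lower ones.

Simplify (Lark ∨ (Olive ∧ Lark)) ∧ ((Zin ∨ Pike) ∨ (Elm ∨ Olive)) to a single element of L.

Lark

Olive ∧ Lark = Olive
Lark ∨ Olive = Lark
Zin ∨ Pike = Wren
Elm ∨ Olive = Elm
Wren ∨ Elm = Wren
Lark ∧ Wren = Lark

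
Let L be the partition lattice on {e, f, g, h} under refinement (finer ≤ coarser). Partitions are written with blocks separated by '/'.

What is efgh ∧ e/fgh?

Common lower bounds of {efgh, e/fgh}: e/f/g/h, e/f/gh, e/fg/h, e/fgh, e/fh/g.
The greatest among these is e/fgh.

e/fgh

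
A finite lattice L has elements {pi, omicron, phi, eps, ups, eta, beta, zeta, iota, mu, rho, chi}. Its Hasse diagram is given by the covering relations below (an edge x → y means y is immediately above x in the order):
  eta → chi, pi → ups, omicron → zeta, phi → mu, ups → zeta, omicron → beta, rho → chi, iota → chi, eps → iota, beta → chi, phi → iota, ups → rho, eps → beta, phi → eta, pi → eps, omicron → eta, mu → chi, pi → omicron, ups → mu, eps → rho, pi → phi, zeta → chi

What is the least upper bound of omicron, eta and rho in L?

chi

Common upper bounds of {omicron, eta, rho}: chi.
The least among these is chi.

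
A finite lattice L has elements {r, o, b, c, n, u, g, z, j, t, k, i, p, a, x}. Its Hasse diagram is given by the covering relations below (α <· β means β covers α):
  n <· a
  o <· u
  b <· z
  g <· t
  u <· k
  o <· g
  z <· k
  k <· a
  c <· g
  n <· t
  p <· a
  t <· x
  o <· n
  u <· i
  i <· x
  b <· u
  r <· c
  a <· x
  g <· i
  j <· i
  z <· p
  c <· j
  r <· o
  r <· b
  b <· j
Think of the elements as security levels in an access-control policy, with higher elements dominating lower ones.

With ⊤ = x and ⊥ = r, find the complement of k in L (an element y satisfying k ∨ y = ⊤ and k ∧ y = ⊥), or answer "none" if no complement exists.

c

Need y with k ∨ y = x and k ∧ y = r.
Checking each element gives: c.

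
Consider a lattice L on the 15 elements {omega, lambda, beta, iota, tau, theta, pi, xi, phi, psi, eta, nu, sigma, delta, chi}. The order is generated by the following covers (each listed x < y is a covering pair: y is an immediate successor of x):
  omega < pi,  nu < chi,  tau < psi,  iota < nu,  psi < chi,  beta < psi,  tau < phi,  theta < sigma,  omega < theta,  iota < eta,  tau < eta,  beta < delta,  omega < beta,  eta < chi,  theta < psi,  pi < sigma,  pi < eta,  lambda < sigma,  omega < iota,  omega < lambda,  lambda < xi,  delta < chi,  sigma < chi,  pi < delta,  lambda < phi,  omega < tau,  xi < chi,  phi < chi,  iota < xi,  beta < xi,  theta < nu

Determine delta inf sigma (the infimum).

Common lower bounds of {delta, sigma}: omega, pi.
The greatest among these is pi.

pi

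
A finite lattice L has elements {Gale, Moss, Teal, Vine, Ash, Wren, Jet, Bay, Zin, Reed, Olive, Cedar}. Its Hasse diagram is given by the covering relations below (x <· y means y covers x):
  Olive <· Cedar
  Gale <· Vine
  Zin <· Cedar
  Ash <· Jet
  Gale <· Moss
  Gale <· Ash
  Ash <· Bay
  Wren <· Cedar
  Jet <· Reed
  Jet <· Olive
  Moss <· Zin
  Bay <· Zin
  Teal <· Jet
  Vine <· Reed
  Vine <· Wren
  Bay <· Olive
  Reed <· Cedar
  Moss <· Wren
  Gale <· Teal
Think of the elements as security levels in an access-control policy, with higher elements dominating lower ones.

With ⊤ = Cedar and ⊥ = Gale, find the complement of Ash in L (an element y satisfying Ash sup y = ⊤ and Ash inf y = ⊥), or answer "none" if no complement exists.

Need y with Ash ∨ y = Cedar and Ash ∧ y = Gale.
Checking each element gives: Wren.

Wren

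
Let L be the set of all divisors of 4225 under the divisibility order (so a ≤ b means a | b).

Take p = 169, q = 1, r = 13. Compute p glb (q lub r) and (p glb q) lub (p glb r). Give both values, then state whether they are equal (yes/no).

q lub r = 13, so p glb (q lub r) = 169 glb 13 = 13.
p glb q = 1 and p glb r = 13, so (p glb q) lub (p glb r) = 1 lub 13 = 13.
Equal: yes.

13; 13; yes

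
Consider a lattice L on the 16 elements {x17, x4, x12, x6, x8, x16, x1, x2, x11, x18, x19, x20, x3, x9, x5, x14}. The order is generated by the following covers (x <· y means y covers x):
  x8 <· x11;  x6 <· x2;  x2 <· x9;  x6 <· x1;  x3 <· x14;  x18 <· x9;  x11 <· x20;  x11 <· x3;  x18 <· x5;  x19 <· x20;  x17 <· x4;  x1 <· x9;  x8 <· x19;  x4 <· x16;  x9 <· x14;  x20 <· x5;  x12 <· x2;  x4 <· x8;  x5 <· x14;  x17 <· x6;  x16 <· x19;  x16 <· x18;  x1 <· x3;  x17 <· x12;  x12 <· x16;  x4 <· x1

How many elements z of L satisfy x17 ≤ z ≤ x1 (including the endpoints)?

The interval [x17, x1] = {x1, x17, x4, x6}, which has 4 elements.

4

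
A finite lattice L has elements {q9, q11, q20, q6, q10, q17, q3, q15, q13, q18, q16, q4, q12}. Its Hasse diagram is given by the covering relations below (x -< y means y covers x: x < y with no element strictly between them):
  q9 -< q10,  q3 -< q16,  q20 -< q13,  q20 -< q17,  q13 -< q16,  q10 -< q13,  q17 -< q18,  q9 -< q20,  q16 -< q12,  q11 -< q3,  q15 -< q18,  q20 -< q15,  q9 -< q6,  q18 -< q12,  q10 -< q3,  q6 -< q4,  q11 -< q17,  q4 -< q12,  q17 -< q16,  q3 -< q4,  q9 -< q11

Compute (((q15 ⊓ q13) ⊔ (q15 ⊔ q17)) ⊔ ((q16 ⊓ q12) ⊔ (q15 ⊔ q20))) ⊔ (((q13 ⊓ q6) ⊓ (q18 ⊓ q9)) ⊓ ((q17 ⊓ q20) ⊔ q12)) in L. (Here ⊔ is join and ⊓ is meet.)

q15 ∧ q13 = q20
q15 ∨ q17 = q18
q20 ∨ q18 = q18
q16 ∧ q12 = q16
q15 ∨ q20 = q15
q16 ∨ q15 = q12
q18 ∨ q12 = q12
q13 ∧ q6 = q9
q18 ∧ q9 = q9
q9 ∧ q9 = q9
q17 ∧ q20 = q20
q20 ∨ q12 = q12
q9 ∧ q12 = q9
q12 ∨ q9 = q12

q12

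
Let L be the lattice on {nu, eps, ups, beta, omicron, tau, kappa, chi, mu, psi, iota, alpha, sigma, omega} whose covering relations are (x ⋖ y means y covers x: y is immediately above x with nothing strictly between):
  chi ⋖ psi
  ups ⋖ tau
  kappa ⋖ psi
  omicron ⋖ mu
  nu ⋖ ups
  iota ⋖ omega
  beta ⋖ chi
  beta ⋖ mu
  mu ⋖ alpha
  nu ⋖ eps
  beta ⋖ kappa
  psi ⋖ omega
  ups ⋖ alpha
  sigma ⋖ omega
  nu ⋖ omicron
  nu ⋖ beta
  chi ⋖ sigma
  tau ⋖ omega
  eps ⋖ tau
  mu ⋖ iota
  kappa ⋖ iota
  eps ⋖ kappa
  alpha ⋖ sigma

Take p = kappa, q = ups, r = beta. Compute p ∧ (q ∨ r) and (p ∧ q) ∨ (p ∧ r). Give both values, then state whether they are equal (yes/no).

q ∨ r = alpha, so p ∧ (q ∨ r) = kappa ∧ alpha = beta.
p ∧ q = nu and p ∧ r = beta, so (p ∧ q) ∨ (p ∧ r) = nu ∨ beta = beta.
Equal: yes.

beta; beta; yes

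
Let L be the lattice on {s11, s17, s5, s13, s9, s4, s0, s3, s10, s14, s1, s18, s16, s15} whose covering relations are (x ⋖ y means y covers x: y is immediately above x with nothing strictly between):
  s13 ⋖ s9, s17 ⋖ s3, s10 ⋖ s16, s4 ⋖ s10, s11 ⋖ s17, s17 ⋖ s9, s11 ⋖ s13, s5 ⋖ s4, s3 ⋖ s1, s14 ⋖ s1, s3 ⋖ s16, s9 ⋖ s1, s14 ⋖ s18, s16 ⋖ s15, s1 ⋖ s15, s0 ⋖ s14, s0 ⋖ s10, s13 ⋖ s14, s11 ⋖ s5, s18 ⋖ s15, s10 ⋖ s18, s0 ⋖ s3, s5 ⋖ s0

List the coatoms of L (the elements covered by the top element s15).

s1, s16, s18

The coatoms are exactly the elements covered by s15: s1, s16, s18.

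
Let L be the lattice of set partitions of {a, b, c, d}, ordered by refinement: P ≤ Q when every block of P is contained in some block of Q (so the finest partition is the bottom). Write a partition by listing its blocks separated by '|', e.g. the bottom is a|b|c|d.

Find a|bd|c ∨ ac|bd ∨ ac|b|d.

ac|bd

The join of a|bd|c, ac|bd, ac|b|d merges any blocks that overlap across the partitions, giving ac|bd.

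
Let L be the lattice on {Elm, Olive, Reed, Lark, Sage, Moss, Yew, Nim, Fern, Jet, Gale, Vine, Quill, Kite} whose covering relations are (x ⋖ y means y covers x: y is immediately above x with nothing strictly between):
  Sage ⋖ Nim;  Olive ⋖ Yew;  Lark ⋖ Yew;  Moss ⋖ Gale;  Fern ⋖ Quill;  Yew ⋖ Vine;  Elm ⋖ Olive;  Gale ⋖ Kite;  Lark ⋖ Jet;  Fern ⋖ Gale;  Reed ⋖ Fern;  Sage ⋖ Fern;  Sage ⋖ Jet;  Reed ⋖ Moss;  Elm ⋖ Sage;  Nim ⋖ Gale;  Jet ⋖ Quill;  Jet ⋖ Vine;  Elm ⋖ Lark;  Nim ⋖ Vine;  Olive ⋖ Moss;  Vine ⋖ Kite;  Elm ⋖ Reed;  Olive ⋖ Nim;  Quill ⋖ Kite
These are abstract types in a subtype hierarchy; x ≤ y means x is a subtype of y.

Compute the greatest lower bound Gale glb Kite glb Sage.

Sage

Common lower bounds of {Gale, Kite, Sage}: Elm, Sage.
The greatest among these is Sage.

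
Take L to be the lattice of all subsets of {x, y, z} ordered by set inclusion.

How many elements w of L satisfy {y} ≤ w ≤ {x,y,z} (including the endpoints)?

4

The interval [{y}, {x,y,z}] = {{x,y,z}, {x,y}, {y,z}, {y}}, which has 4 elements.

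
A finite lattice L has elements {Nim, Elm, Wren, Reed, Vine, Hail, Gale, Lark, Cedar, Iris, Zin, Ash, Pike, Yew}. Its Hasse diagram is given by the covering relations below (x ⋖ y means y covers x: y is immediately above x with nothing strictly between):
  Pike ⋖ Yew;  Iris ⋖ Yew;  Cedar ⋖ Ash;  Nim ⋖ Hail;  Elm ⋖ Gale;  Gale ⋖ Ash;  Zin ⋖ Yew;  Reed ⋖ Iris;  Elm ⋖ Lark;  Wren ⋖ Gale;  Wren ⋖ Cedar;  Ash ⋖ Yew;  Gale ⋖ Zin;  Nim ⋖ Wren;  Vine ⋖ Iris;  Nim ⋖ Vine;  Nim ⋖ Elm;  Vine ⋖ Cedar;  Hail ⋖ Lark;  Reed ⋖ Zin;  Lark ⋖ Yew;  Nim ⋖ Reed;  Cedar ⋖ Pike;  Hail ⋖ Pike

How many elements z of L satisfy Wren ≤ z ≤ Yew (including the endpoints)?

The interval [Wren, Yew] = {Ash, Cedar, Gale, Pike, Wren, Yew, Zin}, which has 7 elements.

7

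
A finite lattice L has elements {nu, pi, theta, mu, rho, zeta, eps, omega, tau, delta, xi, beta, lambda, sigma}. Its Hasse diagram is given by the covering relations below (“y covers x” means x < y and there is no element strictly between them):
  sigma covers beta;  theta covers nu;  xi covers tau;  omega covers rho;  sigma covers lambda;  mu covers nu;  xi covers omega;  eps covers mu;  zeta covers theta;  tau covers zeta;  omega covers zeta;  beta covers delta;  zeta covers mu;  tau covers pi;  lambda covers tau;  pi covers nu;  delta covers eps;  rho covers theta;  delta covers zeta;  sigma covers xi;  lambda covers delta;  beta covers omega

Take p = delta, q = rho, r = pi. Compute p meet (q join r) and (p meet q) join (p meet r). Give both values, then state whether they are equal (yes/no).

q join r = xi, so p meet (q join r) = delta meet xi = zeta.
p meet q = theta and p meet r = nu, so (p meet q) join (p meet r) = theta join nu = theta.
Equal: no.

zeta; theta; no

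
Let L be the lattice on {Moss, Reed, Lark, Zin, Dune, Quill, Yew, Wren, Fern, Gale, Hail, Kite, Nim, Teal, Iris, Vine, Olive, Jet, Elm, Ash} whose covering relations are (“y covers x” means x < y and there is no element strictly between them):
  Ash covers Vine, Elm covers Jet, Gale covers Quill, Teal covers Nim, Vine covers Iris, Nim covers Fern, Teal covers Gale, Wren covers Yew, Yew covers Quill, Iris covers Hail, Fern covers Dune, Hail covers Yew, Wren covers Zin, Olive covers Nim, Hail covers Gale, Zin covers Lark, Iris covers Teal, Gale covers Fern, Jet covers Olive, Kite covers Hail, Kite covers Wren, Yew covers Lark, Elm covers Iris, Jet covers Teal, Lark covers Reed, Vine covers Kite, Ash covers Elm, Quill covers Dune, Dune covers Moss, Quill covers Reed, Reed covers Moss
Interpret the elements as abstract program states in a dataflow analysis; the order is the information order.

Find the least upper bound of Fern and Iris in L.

Common upper bounds of {Fern, Iris}: Ash, Elm, Iris, Vine.
The least among these is Iris.

Iris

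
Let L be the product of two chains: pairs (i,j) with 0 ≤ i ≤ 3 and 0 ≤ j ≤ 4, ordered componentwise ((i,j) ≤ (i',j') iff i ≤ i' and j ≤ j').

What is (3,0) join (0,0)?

(3,0)

In a product of chains, the join is componentwise max, giving (3,0).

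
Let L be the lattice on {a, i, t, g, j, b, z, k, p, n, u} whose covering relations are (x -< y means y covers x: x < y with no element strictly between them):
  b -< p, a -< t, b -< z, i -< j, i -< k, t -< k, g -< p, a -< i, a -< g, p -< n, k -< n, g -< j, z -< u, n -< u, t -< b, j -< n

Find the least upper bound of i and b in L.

Common upper bounds of {i, b}: n, u.
The least among these is n.

n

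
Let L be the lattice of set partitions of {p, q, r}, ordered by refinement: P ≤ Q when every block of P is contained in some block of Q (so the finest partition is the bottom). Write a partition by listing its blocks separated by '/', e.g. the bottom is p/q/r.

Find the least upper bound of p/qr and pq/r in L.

pqr

The join of p/qr and pq/r merges any blocks that overlap across the partitions, giving pqr.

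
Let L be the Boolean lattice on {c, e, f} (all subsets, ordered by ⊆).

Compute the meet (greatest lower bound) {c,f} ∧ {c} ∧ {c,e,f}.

Common lower bounds of {{c,f}, {c}, {c,e,f}}: {c}, {}.
The greatest among these is {c}.

{c}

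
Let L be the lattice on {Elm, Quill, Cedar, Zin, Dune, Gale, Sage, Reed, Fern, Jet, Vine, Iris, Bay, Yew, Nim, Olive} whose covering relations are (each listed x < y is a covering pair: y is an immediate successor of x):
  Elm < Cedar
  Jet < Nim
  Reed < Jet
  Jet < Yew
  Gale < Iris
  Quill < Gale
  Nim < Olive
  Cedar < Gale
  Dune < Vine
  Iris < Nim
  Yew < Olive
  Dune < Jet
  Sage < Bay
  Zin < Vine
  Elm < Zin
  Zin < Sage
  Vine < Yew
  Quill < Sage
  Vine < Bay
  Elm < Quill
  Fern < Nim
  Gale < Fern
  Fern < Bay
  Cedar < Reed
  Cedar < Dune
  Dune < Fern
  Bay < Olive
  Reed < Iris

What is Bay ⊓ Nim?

Fern

Common lower bounds of {Bay, Nim}: Cedar, Dune, Elm, Fern, Gale, Quill.
The greatest among these is Fern.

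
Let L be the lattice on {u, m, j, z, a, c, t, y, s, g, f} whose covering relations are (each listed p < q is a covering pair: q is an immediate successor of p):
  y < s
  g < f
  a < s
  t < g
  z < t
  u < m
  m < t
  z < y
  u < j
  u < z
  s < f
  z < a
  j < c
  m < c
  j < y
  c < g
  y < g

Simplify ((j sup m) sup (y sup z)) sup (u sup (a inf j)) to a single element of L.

j ∨ m = c
y ∨ z = y
c ∨ y = g
a ∧ j = u
u ∨ u = u
g ∨ u = g

g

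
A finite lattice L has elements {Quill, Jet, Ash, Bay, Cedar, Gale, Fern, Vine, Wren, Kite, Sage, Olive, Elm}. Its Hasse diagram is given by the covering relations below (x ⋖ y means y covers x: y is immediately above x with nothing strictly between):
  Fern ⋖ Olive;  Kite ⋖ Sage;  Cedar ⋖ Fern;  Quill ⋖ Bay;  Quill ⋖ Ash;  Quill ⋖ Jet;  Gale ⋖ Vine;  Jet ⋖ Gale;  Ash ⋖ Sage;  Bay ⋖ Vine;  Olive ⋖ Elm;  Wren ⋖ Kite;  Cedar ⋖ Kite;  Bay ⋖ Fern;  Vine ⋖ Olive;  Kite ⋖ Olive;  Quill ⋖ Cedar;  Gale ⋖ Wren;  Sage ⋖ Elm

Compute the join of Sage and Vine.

Elm

Common upper bounds of {Sage, Vine}: Elm.
The least among these is Elm.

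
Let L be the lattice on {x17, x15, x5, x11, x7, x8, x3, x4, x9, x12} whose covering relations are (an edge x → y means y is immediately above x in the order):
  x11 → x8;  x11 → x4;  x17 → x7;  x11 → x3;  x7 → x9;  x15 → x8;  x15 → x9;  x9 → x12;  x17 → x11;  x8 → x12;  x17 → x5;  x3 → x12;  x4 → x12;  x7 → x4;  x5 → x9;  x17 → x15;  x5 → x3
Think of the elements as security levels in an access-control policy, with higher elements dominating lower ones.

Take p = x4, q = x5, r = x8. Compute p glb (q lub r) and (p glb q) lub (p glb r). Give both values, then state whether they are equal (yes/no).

q lub r = x12, so p glb (q lub r) = x4 glb x12 = x4.
p glb q = x17 and p glb r = x11, so (p glb q) lub (p glb r) = x17 lub x11 = x11.
Equal: no.

x4; x11; no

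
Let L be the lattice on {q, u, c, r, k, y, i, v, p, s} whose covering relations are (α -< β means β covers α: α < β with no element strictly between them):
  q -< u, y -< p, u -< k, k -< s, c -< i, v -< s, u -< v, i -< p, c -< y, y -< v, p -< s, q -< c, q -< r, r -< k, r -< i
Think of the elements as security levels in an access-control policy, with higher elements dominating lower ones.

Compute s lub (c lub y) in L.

c ∨ y = y
s ∨ y = s

s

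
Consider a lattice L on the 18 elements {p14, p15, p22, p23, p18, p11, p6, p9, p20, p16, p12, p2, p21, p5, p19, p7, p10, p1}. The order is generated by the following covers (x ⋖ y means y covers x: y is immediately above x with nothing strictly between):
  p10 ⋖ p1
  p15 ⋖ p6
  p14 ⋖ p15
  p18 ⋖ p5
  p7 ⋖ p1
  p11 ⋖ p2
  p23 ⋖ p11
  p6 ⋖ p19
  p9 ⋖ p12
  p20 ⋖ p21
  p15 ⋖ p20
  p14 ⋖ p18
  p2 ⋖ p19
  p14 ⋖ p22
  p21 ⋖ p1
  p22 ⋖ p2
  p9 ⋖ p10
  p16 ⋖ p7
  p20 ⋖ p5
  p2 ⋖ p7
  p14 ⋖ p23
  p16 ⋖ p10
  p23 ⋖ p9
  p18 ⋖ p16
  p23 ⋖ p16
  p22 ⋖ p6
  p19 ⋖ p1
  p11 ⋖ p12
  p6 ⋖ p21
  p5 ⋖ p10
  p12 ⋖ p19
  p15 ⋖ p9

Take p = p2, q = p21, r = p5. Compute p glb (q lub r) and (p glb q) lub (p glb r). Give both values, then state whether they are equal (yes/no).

q lub r = p1, so p glb (q lub r) = p2 glb p1 = p2.
p glb q = p22 and p glb r = p14, so (p glb q) lub (p glb r) = p22 lub p14 = p22.
Equal: no.

p2; p22; no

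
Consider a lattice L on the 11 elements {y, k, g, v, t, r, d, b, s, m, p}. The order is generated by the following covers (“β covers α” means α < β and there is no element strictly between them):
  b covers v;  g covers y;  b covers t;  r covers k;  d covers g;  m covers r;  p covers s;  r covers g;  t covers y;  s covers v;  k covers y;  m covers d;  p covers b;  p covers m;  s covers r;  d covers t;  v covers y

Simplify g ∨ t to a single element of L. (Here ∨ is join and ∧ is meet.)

d

g ∨ t = d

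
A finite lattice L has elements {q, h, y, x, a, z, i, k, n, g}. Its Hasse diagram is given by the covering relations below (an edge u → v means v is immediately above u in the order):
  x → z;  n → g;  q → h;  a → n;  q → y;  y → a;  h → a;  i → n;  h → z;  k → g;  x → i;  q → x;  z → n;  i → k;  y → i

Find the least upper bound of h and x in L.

Common upper bounds of {h, x}: g, n, z.
The least among these is z.

z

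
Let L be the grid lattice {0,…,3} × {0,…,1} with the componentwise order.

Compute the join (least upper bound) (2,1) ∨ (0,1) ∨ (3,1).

(3,1)

In a product of chains, the join is componentwise max, giving (3,1).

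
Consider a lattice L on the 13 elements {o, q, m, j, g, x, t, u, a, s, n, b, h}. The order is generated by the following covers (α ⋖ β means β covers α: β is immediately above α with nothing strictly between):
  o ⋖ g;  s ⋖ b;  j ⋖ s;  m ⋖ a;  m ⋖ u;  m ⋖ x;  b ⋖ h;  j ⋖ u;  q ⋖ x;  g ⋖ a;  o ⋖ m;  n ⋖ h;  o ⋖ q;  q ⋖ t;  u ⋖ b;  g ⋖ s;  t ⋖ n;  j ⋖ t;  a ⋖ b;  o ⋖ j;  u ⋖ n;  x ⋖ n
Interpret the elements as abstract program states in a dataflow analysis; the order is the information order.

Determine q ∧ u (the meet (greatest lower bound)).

o

Common lower bounds of {q, u}: o.
The greatest among these is o.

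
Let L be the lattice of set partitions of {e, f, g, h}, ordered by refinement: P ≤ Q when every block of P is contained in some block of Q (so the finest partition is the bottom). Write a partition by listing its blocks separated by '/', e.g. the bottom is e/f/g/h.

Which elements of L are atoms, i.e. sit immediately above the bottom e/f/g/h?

The atoms are exactly the elements that cover e/f/g/h: e/f/gh, e/fg/h, e/fh/g, ef/g/h, eg/f/h, eh/f/g.

e/f/gh, e/fg/h, e/fh/g, ef/g/h, eg/f/h, eh/f/g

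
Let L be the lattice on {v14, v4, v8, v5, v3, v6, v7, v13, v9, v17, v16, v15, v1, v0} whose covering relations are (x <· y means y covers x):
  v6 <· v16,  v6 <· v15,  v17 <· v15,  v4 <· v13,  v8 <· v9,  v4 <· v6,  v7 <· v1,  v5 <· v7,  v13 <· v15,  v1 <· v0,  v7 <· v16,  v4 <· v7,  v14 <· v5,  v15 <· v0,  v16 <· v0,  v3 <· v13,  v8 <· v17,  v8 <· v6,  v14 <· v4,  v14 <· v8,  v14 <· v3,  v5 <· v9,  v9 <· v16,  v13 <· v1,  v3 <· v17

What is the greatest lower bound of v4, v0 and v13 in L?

Common lower bounds of {v4, v0, v13}: v14, v4.
The greatest among these is v4.

v4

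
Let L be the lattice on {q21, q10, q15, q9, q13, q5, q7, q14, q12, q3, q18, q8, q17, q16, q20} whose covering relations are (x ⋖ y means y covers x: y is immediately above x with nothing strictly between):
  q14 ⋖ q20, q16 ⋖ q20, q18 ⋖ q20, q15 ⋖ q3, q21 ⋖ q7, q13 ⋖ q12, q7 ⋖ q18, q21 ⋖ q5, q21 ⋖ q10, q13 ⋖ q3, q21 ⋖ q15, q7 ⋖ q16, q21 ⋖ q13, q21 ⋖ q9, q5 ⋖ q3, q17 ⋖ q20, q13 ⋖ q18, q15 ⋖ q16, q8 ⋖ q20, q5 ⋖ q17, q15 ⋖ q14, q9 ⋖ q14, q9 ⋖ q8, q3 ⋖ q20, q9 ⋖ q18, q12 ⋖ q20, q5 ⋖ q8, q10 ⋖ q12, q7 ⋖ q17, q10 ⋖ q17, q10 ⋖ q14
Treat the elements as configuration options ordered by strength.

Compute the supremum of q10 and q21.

q10

Common upper bounds of {q10, q21}: q10, q12, q14, q17, q20.
The least among these is q10.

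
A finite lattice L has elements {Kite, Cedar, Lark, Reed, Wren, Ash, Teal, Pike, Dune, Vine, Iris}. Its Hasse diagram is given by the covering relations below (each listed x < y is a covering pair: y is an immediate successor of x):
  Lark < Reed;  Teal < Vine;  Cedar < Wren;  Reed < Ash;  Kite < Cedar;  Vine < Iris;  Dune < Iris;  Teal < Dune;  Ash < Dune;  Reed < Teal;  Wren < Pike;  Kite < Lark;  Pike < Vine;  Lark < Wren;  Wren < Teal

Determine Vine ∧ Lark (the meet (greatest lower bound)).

Lark

Common lower bounds of {Vine, Lark}: Kite, Lark.
The greatest among these is Lark.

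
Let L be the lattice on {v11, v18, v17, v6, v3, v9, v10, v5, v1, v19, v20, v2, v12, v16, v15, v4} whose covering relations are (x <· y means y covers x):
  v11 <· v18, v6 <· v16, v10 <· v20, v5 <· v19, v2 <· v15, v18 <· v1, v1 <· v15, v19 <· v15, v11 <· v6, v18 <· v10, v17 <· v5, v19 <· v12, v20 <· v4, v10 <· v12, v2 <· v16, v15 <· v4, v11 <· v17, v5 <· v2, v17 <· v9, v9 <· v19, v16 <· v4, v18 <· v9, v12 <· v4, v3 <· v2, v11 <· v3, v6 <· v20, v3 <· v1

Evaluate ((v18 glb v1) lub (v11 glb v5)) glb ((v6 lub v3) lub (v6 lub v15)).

v18

v18 ∧ v1 = v18
v11 ∧ v5 = v11
v18 ∨ v11 = v18
v6 ∨ v3 = v16
v6 ∨ v15 = v4
v16 ∨ v4 = v4
v18 ∧ v4 = v18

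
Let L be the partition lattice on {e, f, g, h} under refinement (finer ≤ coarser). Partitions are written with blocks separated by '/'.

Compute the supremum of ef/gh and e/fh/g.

efgh

The join of ef/gh and e/fh/g merges any blocks that overlap across the partitions, giving efgh.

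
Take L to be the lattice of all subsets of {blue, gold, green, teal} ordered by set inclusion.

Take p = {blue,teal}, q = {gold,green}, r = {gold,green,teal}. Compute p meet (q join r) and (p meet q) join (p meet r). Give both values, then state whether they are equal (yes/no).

{teal}; {teal}; yes

q join r = {gold,green,teal}, so p meet (q join r) = {blue,teal} meet {gold,green,teal} = {teal}.
p meet q = {} and p meet r = {teal}, so (p meet q) join (p meet r) = {} join {teal} = {teal}.
Equal: yes.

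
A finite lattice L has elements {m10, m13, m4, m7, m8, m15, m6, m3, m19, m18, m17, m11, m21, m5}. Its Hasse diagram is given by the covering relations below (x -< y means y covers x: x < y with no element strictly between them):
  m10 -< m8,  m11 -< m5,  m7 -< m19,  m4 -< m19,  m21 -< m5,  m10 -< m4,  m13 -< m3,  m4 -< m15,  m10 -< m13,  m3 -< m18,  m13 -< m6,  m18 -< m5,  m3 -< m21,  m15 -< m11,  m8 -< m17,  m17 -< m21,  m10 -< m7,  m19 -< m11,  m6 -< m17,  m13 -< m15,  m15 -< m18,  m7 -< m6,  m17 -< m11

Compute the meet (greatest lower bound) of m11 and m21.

m17

Common lower bounds of {m11, m21}: m10, m13, m17, m6, m7, m8.
The greatest among these is m17.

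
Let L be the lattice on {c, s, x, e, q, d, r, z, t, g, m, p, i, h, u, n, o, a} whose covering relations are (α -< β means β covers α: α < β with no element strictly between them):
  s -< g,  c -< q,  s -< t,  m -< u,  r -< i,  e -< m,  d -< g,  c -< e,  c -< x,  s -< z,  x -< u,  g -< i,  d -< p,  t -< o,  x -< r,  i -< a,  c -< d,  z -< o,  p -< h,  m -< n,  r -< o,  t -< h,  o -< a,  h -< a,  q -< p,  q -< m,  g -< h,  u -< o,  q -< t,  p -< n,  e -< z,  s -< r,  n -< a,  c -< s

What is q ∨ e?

Common upper bounds of {q, e}: a, m, n, o, u.
The least among these is m.

m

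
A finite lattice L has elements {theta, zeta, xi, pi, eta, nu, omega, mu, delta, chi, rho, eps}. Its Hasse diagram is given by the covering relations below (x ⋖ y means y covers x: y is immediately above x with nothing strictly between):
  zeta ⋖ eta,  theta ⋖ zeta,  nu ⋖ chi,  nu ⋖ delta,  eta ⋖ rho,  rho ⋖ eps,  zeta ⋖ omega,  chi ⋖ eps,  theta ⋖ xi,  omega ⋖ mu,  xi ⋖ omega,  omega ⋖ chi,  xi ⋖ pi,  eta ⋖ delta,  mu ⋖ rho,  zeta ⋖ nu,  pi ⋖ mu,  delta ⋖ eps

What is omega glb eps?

Common lower bounds of {omega, eps}: omega, theta, xi, zeta.
The greatest among these is omega.

omega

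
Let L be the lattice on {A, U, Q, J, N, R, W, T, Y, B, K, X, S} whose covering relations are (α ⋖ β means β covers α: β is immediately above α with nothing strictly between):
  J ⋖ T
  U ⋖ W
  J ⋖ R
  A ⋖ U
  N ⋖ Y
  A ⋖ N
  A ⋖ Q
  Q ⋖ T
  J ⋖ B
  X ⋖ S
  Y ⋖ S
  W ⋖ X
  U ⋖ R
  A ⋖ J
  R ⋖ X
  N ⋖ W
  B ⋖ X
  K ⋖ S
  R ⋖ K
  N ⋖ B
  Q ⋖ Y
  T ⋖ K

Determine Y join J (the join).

Common upper bounds of {Y, J}: S.
The least among these is S.

S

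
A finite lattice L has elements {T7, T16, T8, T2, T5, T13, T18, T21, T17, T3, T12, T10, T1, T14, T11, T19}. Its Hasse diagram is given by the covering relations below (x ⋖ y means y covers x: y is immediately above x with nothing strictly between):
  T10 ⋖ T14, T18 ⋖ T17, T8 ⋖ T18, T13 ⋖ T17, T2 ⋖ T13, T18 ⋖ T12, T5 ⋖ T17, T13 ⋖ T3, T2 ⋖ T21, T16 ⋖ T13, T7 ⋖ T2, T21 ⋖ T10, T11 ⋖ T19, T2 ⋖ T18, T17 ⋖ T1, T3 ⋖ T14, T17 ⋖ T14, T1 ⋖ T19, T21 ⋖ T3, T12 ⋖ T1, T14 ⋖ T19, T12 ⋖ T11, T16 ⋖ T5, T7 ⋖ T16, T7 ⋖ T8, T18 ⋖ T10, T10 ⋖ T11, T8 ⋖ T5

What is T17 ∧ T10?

Common lower bounds of {T17, T10}: T18, T2, T7, T8.
The greatest among these is T18.

T18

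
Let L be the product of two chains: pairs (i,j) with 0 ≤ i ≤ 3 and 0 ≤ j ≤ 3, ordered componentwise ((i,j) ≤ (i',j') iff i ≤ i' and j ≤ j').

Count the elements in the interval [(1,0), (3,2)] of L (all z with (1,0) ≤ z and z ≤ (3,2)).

9

The interval [(1,0), (3,2)] = {(1,0), (1,1), (1,2), (2,0), (2,1), (2,2), (3,0), (3,1), (3,2)}, which has 9 elements.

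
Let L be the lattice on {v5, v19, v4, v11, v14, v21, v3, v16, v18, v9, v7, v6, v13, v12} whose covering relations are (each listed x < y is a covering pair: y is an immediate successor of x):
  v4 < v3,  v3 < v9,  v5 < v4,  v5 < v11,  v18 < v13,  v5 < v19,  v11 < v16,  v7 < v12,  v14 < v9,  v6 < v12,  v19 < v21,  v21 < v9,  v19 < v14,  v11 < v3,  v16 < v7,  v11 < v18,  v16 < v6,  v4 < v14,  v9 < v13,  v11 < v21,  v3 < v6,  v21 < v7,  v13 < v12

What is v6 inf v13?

v3

Common lower bounds of {v6, v13}: v11, v3, v4, v5.
The greatest among these is v3.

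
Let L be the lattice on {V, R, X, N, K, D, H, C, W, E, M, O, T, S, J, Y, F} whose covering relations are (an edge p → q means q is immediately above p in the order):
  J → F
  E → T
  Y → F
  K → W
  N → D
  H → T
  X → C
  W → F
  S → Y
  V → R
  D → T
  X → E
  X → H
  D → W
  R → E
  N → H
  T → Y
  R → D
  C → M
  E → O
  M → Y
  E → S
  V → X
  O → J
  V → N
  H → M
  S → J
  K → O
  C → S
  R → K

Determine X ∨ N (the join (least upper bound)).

H

Common upper bounds of {X, N}: F, H, M, T, Y.
The least among these is H.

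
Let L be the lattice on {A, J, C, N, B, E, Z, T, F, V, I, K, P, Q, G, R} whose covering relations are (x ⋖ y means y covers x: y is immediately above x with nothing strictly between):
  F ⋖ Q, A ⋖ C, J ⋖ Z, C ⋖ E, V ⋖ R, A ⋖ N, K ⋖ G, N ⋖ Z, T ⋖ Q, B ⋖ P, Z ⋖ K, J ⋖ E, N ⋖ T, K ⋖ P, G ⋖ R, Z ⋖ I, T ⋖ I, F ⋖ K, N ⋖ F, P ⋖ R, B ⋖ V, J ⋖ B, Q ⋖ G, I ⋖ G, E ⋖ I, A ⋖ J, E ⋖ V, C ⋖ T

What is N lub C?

Common upper bounds of {N, C}: G, I, Q, R, T.
The least among these is T.

T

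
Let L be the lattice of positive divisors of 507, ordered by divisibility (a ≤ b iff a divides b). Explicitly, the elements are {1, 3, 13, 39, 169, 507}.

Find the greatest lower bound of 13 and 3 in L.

1

Common lower bounds of {13, 3}: 1.
The greatest among these is 1.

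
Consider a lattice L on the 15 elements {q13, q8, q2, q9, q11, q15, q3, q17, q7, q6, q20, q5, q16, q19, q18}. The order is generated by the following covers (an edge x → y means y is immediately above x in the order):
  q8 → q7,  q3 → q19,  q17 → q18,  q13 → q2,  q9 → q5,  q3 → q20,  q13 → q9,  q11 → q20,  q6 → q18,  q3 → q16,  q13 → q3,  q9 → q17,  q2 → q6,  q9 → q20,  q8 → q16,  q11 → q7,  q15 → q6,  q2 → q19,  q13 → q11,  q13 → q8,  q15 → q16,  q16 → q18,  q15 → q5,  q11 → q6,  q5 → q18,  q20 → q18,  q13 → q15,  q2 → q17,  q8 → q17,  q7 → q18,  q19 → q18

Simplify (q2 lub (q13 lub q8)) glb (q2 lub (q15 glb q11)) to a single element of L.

q13 ∨ q8 = q8
q2 ∨ q8 = q17
q15 ∧ q11 = q13
q2 ∨ q13 = q2
q17 ∧ q2 = q2

q2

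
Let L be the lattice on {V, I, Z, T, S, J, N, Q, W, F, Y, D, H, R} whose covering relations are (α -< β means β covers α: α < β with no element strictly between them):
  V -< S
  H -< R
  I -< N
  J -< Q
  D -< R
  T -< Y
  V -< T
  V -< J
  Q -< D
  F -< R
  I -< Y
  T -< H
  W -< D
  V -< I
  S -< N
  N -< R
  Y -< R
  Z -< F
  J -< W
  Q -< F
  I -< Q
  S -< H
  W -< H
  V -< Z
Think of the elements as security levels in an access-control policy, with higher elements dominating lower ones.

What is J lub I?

Q

Common upper bounds of {J, I}: D, F, Q, R.
The least among these is Q.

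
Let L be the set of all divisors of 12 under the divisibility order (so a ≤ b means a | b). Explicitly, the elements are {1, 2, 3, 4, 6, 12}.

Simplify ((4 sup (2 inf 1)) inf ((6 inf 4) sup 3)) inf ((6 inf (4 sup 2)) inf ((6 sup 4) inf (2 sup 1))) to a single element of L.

2 ∧ 1 = 1
4 ∨ 1 = 4
6 ∧ 4 = 2
2 ∨ 3 = 6
4 ∧ 6 = 2
4 ∨ 2 = 4
6 ∧ 4 = 2
6 ∨ 4 = 12
2 ∨ 1 = 2
12 ∧ 2 = 2
2 ∧ 2 = 2
2 ∧ 2 = 2

2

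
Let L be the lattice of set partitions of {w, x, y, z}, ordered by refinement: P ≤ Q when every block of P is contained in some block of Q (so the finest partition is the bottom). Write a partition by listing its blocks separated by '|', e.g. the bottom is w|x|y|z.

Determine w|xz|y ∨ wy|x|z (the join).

The join of w|xz|y and wy|x|z merges any blocks that overlap across the partitions, giving wy|xz.

wy|xz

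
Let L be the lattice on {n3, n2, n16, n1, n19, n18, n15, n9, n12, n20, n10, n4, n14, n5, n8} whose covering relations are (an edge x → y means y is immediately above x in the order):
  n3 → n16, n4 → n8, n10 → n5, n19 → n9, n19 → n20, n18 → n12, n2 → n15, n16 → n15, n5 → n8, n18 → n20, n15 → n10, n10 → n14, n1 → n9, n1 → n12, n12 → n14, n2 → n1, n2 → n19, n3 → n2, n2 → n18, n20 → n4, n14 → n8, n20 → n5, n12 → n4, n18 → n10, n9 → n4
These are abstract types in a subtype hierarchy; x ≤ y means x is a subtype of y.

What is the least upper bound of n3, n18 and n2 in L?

Common upper bounds of {n3, n18, n2}: n10, n12, n14, n18, n20, n4, n5, n8.
The least among these is n18.

n18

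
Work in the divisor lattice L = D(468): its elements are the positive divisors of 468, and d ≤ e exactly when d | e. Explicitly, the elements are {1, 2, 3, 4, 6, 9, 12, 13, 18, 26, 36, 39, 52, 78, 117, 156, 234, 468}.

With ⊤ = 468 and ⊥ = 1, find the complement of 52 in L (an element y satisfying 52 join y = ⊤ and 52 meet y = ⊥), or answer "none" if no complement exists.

Need y with 52 ∨ y = 468 and 52 ∧ y = 1.
Checking each element gives: 9.

9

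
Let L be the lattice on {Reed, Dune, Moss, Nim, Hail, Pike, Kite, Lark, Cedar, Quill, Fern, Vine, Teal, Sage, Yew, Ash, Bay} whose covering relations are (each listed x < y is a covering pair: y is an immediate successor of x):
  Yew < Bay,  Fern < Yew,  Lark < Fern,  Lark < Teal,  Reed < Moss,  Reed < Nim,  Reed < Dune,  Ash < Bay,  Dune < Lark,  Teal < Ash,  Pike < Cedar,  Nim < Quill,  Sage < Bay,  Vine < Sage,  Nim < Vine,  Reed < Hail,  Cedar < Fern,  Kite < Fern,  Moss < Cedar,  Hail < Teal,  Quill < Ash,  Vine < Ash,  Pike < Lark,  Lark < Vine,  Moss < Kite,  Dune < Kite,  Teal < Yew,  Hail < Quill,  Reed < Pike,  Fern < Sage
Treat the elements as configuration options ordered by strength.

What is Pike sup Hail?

Common upper bounds of {Pike, Hail}: Ash, Bay, Teal, Yew.
The least among these is Teal.

Teal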